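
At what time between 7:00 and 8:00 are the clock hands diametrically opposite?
For hands to be 180 degrees apart: |30H - 5.5t| = 180
With H = 7: t = (30 x 7 + 180)/5.5 = 70.91 or t = (30 x 7 - 180)/5.5 = 5.45
First valid solution (0 < t < 60): t = 5.45 minutes
The hands are opposite at 5.45 minutes past 7:00.

Final answer: 5.45 minutes past 7:00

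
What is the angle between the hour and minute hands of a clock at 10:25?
Hour hand position: 10 x 30 + 25 x 0.5 = 312.5 degrees
Minute hand position: 25 x 6 = 150 degrees
Difference: |312.5 - 150| = 162.5 degrees
The angle between the hands is 162.5 degrees

Final answer: 162.5 degrees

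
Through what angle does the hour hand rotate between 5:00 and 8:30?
The hour hand moves 0.5 degrees per minute.
Time elapsed: 8:30 - 5:00 = 210 minutes
Angular displacement: 210 x 0.5 = 105 degrees

Final answer: 105 degrees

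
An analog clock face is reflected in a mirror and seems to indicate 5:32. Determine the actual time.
Reflection across the vertical (12-6) axis maps a hand at angle A degrees to (360 - A) degrees, which sends a reading of T minutes past 12:00 to (720 - T) minutes past 12:00.
Mirror reads 5:32 = 332 minutes past 12:00.
Actual time: (720 - 332) mod 720 = 388 minutes = 6:28.

Final answer: 6:28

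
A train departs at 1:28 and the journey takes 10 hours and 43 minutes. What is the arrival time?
Starting time: 1:28
Adding 43 minutes to 28 minutes: 28 + 43 = 71 minutes = 1 hour and 11 minutes
Adding 10 hours: 1 + 10 + 1 (carry) = 12
Final time: 12:11

Final answer: 12:11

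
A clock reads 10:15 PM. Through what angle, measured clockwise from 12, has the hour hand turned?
The hour hand moves 30 degrees per hour and 0.5 degrees per minute.
At 10:15: (10) x 30 + 15 x 0.5 = 300 + 7.5 = 307.5 degrees

Final answer: 307.5 degrees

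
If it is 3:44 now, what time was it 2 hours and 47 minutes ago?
Starting time: 3:44 = 224 total minutes past 12:00
Subtracting: 2 hours and 47 minutes = 167 minutes
224 - 167 = 57 minutes
= 57 minutes past 12:00 = 12:57

Final answer: 12:57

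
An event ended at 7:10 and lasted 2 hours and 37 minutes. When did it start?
Starting time: 7:10 = 430 total minutes past 12:00
Subtracting: 2 hours and 37 minutes = 157 minutes
430 - 157 = 273 minutes
= 4 hours and 33 minutes past 12:00 = 4:33

Final answer: 4:33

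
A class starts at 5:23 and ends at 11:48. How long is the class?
From 5:23 to 11:48:
(11 x 60 + 48) - (5 x 60 + 23) = 708 - 323 = 385 minutes
= 6 hours and 25 minutes

Final answer: 6 hours and 25 minutes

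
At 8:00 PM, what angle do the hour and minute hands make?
Hour hand position: 8 x 30 + 0 x 0.5 = 240 degrees
Minute hand position: 0 x 6 = 0 degrees
Difference: |240 - 0| = 240 degrees
Since 240 > 180, the smaller angle is 360 - 240 = 120 degrees

Final answer: 120 degrees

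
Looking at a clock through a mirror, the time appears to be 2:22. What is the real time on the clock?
Reflection across the vertical (12-6) axis maps a hand at angle A degrees to (360 - A) degrees, which sends a reading of T minutes past 12:00 to (720 - T) minutes past 12:00.
Mirror reads 2:22 = 142 minutes past 12:00.
Actual time: (720 - 142) mod 720 = 578 minutes = 9:38.

Final answer: 9:38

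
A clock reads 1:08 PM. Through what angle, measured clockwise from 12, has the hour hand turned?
The hour hand moves 30 degrees per hour and 0.5 degrees per minute.
At 1:08: (1) x 30 + 8 x 0.5 = 30 + 4 = 34 degrees

Final answer: 34 degrees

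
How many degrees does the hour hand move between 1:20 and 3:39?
The hour hand moves 0.5 degrees per minute.
Time elapsed: 3:39 - 1:20 = 139 minutes
Angular displacement: 139 x 0.5 = 69.5 degrees

Final answer: 69.5 degrees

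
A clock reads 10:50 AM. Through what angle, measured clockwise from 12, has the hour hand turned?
The hour hand moves 30 degrees per hour and 0.5 degrees per minute.
At 10:50: (10) x 30 + 50 x 0.5 = 300 + 25 = 325 degrees

Final answer: 325 degrees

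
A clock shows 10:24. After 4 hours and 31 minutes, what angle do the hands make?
First find the time 4 hours and 31 minutes after 10:24.
Total minutes: 10 x 60 + 24 + 4 x 60 + 31 = 895.
895 mod 720 = 175 minutes = 2:55.
Now compute the angle at 2:55:
Hour hand: 2 x 30 + 55 x 0.5 = 87.5 degrees
Minute hand: 55 x 6 = 330 degrees
Difference: |87.5 - 330| = 242.5 degrees
Smaller angle: 360 - 242.5 = 117.5 degrees

Final answer: 117.5 degrees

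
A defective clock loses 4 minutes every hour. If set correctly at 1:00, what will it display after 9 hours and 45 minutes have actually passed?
For every 60 true minutes, the faulty clock advances 60 - 4 = 56 minutes.
True elapsed: 9 hours and 45 minutes = 585 minutes.
Faulty clock advances: 585 x 56/60 = 546 minutes (drift: 39 minutes behind).
Shown time: 1:00 + 546 minutes = 10:06.

Final answer: 10:06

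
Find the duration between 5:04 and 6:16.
From 5:04 to 6:16:
(6 x 60 + 16) - (5 x 60 + 4) = 376 - 304 = 72 minutes
= 1 hour and 12 minutes

Final answer: 1 hour and 12 minutes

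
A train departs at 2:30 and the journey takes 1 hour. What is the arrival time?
Starting time: 2:30
Adding 0 minutes to 30 minutes: 30 + 0 = 30 minutes
Adding 1 hour: 2 + 1 = 3
Final time: 3:30

Final answer: 3:30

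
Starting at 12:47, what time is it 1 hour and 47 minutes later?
Starting time: 12:47
Adding 47 minutes to 47 minutes: 47 + 47 = 94 minutes = 1 hour and 34 minutes
Adding 1 hour: 12 + 1 + 1 (carry) = 14 - 12 = 2
Final time: 2:34

Final answer: 2:34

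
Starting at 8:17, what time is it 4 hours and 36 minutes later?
Starting time: 8:17
Adding 36 minutes to 17 minutes: 17 + 36 = 53 minutes
Adding 4 hours: 8 + 4 = 12
Final time: 12:53

Final answer: 12:53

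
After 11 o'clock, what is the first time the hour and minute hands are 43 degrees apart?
At t minutes past 11:00, the hour hand is at 30 x 11 + 0.5t degrees and the minute hand is at 6t degrees.
The smaller angle between them is 43 degrees when |30H - 5.5t| = 43 or |30H - 5.5t| = 317.
With H = 11, solve 30 x 11 - 5.5t = +/- target for each target:
  t = (30 x 11 - 43) / 5.5 = 52.18
  t = (30 x 11 + 43) / 5.5 = 67.82 (outside (0, 60))
  t = (30 x 11 - 317) / 5.5 = 2.36
  t = (30 x 11 + 317) / 5.5 = 117.64 (outside (0, 60))
Valid solutions in (0, 60): {2.36, 52.18} minutes.
The first occurrence is t = 2.36 minutes.
The hands form a 43-degree angle at 2.36 minutes past 11:00.

Final answer: 2.36 minutes past 11:00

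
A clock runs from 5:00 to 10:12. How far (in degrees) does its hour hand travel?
The hour hand moves 0.5 degrees per minute.
Time elapsed: 10:12 - 5:00 = 312 minutes
Angular displacement: 312 x 0.5 = 156 degrees

Final answer: 156 degrees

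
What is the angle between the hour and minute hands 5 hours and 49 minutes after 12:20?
First find the time 5 hours and 49 minutes after 12:20.
Total minutes: 12 x 60 + 20 + 5 x 60 + 49 = 1089.
1089 mod 720 = 369 minutes = 6:09.
Now compute the angle at 6:09:
Hour hand: 6 x 30 + 9 x 0.5 = 184.5 degrees
Minute hand: 9 x 6 = 54 degrees
Difference: |184.5 - 54| = 130.5 degrees
The angle is 130.5 degrees

Final answer: 130.5 degrees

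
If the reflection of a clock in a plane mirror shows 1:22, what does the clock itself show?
Reflection across the vertical (12-6) axis maps a hand at angle A degrees to (360 - A) degrees, which sends a reading of T minutes past 12:00 to (720 - T) minutes past 12:00.
Mirror reads 1:22 = 82 minutes past 12:00.
Actual time: (720 - 82) mod 720 = 638 minutes = 10:38.

Final answer: 10:38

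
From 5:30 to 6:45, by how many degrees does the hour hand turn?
The hour hand moves 0.5 degrees per minute.
Time elapsed: 6:45 - 5:30 = 75 minutes
Angular displacement: 75 x 0.5 = 37.5 degrees

Final answer: 37.5 degrees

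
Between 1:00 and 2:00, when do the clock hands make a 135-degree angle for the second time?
At t minutes past 1:00, the hour hand is at 30 x 1 + 0.5t degrees and the minute hand is at 6t degrees.
The smaller angle between them is 135 degrees when |30H - 5.5t| = 135 or |30H - 5.5t| = 225.
With H = 1, solve 30 x 1 - 5.5t = +/- target for each target:
  t = (30 x 1 - 135) / 5.5 = -19.09 (outside (0, 60))
  t = (30 x 1 + 135) / 5.5 = 30
  t = (30 x 1 - 225) / 5.5 = -35.45 (outside (0, 60))
  t = (30 x 1 + 225) / 5.5 = 46.36
Valid solutions in (0, 60): {30, 46.36} minutes.
The second occurrence is t = 46.36 minutes.
The hands form a 135-degree angle at 46.36 minutes past 1:00.

Final answer: 46.36 minutes past 1:00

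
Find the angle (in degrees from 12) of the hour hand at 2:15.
The hour hand moves 30 degrees per hour and 0.5 degrees per minute.
At 2:15: (2) x 30 + 15 x 0.5 = 60 + 7.5 = 67.5 degrees

Final answer: 67.5 degrees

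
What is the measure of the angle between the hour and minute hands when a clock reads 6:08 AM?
Hour hand position: 6 x 30 + 8 x 0.5 = 184 degrees
Minute hand position: 8 x 6 = 48 degrees
Difference: |184 - 48| = 136 degrees
The angle between the hands is 136 degrees

Final answer: 136 degrees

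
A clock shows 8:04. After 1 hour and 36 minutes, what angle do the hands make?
First find the time 1 hour and 36 minutes after 8:04.
Total minutes: 8 x 60 + 4 + 1 x 60 + 36 = 580.
580 mod 720 = 580 minutes = 9:40.
Now compute the angle at 9:40:
Hour hand: 9 x 30 + 40 x 0.5 = 290 degrees
Minute hand: 40 x 6 = 240 degrees
Difference: |290 - 240| = 50 degrees
The angle is 50 degrees

Final answer: 50 degrees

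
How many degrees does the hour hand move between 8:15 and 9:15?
The hour hand moves 0.5 degrees per minute.
Time elapsed: 9:15 - 8:15 = 60 minutes
Angular displacement: 60 x 0.5 = 30 degrees

Final answer: 30 degrees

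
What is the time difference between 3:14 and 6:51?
From 3:14 to 6:51:
(6 x 60 + 51) - (3 x 60 + 14) = 411 - 194 = 217 minutes
= 3 hours and 37 minutes

Final answer: 3 hours and 37 minutes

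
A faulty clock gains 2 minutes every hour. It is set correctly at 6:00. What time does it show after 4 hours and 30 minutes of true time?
For every 60 true minutes, the faulty clock advances 60 + 2 = 62 minutes.
True elapsed: 4 hours and 30 minutes = 270 minutes.
Faulty clock advances: 270 x 62/60 = 279 minutes (drift: 9 minutes ahead).
Shown time: 6:00 + 279 minutes = 10:39.

Final answer: 10:39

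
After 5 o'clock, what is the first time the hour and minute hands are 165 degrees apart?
At t minutes past 5:00, the hour hand is at 30 x 5 + 0.5t degrees and the minute hand is at 6t degrees.
The smaller angle between them is 165 degrees when |30H - 5.5t| = 165 or |30H - 5.5t| = 195.
With H = 5, solve 30 x 5 - 5.5t = +/- target for each target:
  t = (30 x 5 - 165) / 5.5 = -2.73 (outside (0, 60))
  t = (30 x 5 + 165) / 5.5 = 57.27
  t = (30 x 5 - 195) / 5.5 = -8.18 (outside (0, 60))
  t = (30 x 5 + 195) / 5.5 = 62.73 (outside (0, 60))
Valid solutions in (0, 60): {57.27} minutes.
The first occurrence is t = 57.27 minutes.
The hands form a 165-degree angle at 57.27 minutes past 5:00.

Final answer: 57.27 minutes past 5:00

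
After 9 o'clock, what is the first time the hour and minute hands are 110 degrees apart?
At t minutes past 9:00, the hour hand is at 30 x 9 + 0.5t degrees and the minute hand is at 6t degrees.
The smaller angle between them is 110 degrees when |30H - 5.5t| = 110 or |30H - 5.5t| = 250.
With H = 9, solve 30 x 9 - 5.5t = +/- target for each target:
  t = (30 x 9 - 110) / 5.5 = 29.09
  t = (30 x 9 + 110) / 5.5 = 69.09 (outside (0, 60))
  t = (30 x 9 - 250) / 5.5 = 3.64
  t = (30 x 9 + 250) / 5.5 = 94.55 (outside (0, 60))
Valid solutions in (0, 60): {3.64, 29.09} minutes.
The first occurrence is t = 3.64 minutes.
The hands form a 110-degree angle at 3.64 minutes past 9:00.

Final answer: 3.64 minutes past 9:00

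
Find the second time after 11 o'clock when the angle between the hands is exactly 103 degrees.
At t minutes past 11:00, the hour hand is at 30 x 11 + 0.5t degrees and the minute hand is at 6t degrees.
The smaller angle between them is 103 degrees when |30H - 5.5t| = 103 or |30H - 5.5t| = 257.
With H = 11, solve 30 x 11 - 5.5t = +/- target for each target:
  t = (30 x 11 - 103) / 5.5 = 41.27
  t = (30 x 11 + 103) / 5.5 = 78.73 (outside (0, 60))
  t = (30 x 11 - 257) / 5.5 = 13.27
  t = (30 x 11 + 257) / 5.5 = 106.73 (outside (0, 60))
Valid solutions in (0, 60): {13.27, 41.27} minutes.
The second occurrence is t = 41.27 minutes.
The hands form a 103-degree angle at 41.27 minutes past 11:00.

Final answer: 41.27 minutes past 11:00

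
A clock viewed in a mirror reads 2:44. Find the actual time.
Reflection across the vertical (12-6) axis maps a hand at angle A degrees to (360 - A) degrees, which sends a reading of T minutes past 12:00 to (720 - T) minutes past 12:00.
Mirror reads 2:44 = 164 minutes past 12:00.
Actual time: (720 - 164) mod 720 = 556 minutes = 9:16.

Final answer: 9:16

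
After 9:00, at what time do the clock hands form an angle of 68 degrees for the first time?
At t minutes past 9:00, the hour hand is at 30 x 9 + 0.5t degrees and the minute hand is at 6t degrees.
The smaller angle between them is 68 degrees when |30H - 5.5t| = 68 or |30H - 5.5t| = 292.
With H = 9, solve 30 x 9 - 5.5t = +/- target for each target:
  t = (30 x 9 - 68) / 5.5 = 36.73
  t = (30 x 9 + 68) / 5.5 = 61.45 (outside (0, 60))
  t = (30 x 9 - 292) / 5.5 = -4 (outside (0, 60))
  t = (30 x 9 + 292) / 5.5 = 102.18 (outside (0, 60))
Valid solutions in (0, 60): {36.73} minutes.
The first occurrence is t = 36.73 minutes.
The hands form a 68-degree angle at 36.73 minutes past 9:00.

Final answer: 36.73 minutes past 9:00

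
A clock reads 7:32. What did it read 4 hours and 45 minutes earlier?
Starting time: 7:32 = 452 total minutes past 12:00
Subtracting: 4 hours and 45 minutes = 285 minutes
452 - 285 = 167 minutes
= 2 hours and 47 minutes past 12:00 = 2:47

Final answer: 2:47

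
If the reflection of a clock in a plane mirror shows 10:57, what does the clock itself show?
Reflection across the vertical (12-6) axis maps a hand at angle A degrees to (360 - A) degrees, which sends a reading of T minutes past 12:00 to (720 - T) minutes past 12:00.
Mirror reads 10:57 = 657 minutes past 12:00.
Actual time: (720 - 657) mod 720 = 63 minutes = 1:03.

Final answer: 1:03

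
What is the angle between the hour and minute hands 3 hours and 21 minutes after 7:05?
First find the time 3 hours and 21 minutes after 7:05.
Total minutes: 7 x 60 + 5 + 3 x 60 + 21 = 626.
626 mod 720 = 626 minutes = 10:26.
Now compute the angle at 10:26:
Hour hand: 10 x 30 + 26 x 0.5 = 313 degrees
Minute hand: 26 x 6 = 156 degrees
Difference: |313 - 156| = 157 degrees
The angle is 157 degrees

Final answer: 157 degrees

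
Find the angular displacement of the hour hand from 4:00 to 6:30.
The hour hand moves 0.5 degrees per minute.
Time elapsed: 6:30 - 4:00 = 150 minutes
Angular displacement: 150 x 0.5 = 75 degrees

Final answer: 75 degrees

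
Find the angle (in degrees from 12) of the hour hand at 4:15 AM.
The hour hand moves 30 degrees per hour and 0.5 degrees per minute.
At 4:15: (4) x 30 + 15 x 0.5 = 120 + 7.5 = 127.5 degrees

Final answer: 127.5 degrees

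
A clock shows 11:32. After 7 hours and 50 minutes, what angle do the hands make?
First find the time 7 hours and 50 minutes after 11:32.
Total minutes: 11 x 60 + 32 + 7 x 60 + 50 = 1162.
1162 mod 720 = 442 minutes = 7:22.
Now compute the angle at 7:22:
Hour hand: 7 x 30 + 22 x 0.5 = 221 degrees
Minute hand: 22 x 6 = 132 degrees
Difference: |221 - 132| = 89 degrees
The angle is 89 degrees

Final answer: 89 degrees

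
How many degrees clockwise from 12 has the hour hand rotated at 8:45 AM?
The hour hand moves 30 degrees per hour and 0.5 degrees per minute.
At 8:45: (8) x 30 + 45 x 0.5 = 240 + 22.5 = 262.5 degrees

Final answer: 262.5 degrees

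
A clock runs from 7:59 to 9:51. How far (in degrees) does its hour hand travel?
The hour hand moves 0.5 degrees per minute.
Time elapsed: 9:51 - 7:59 = 112 minutes
Angular displacement: 112 x 0.5 = 56 degrees

Final answer: 56 degrees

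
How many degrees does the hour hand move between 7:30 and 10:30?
The hour hand moves 0.5 degrees per minute.
Time elapsed: 10:30 - 7:30 = 180 minutes
Angular displacement: 180 x 0.5 = 90 degrees

Final answer: 90 degrees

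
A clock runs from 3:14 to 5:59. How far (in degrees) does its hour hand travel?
The hour hand moves 0.5 degrees per minute.
Time elapsed: 5:59 - 3:14 = 165 minutes
Angular displacement: 165 x 0.5 = 82.5 degrees

Final answer: 82.5 degrees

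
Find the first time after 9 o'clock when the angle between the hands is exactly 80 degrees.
At t minutes past 9:00, the hour hand is at 30 x 9 + 0.5t degrees and the minute hand is at 6t degrees.
The smaller angle between them is 80 degrees when |30H - 5.5t| = 80 or |30H - 5.5t| = 280.
With H = 9, solve 30 x 9 - 5.5t = +/- target for each target:
  t = (30 x 9 - 80) / 5.5 = 34.55
  t = (30 x 9 + 80) / 5.5 = 63.64 (outside (0, 60))
  t = (30 x 9 - 280) / 5.5 = -1.82 (outside (0, 60))
  t = (30 x 9 + 280) / 5.5 = 100 (outside (0, 60))
Valid solutions in (0, 60): {34.55} minutes.
The first occurrence is t = 34.55 minutes.
The hands form a 80-degree angle at 34.55 minutes past 9:00.

Final answer: 34.55 minutes past 9:00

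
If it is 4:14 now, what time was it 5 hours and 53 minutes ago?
Starting time: 4:14 = 254 total minutes past 12:00
Subtracting: 5 hours and 53 minutes = 353 minutes
254 - 353 = -99 (negative, add 12 hours = 720) = 621 minutes
= 10 hours and 21 minutes past 12:00 = 10:21

Final answer: 10:21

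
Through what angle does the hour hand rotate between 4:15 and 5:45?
The hour hand moves 0.5 degrees per minute.
Time elapsed: 5:45 - 4:15 = 90 minutes
Angular displacement: 90 x 0.5 = 45 degrees

Final answer: 45 degrees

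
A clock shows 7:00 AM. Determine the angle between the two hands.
Hour hand position: 7 x 30 + 0 x 0.5 = 210 degrees
Minute hand position: 0 x 6 = 0 degrees
Difference: |210 - 0| = 210 degrees
Since 210 > 180, the smaller angle is 360 - 210 = 150 degrees

Final answer: 150 degrees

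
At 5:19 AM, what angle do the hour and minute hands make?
Hour hand position: 5 x 30 + 19 x 0.5 = 159.5 degrees
Minute hand position: 19 x 6 = 114 degrees
Difference: |159.5 - 114| = 45.5 degrees
The angle between the hands is 45.5 degrees

Final answer: 45.5 degrees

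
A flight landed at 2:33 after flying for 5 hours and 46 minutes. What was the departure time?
Starting time: 2:33 = 153 total minutes past 12:00
Subtracting: 5 hours and 46 minutes = 346 minutes
153 - 346 = -193 (negative, add 12 hours = 720) = 527 minutes
= 8 hours and 47 minutes past 12:00 = 8:47

Final answer: 8:47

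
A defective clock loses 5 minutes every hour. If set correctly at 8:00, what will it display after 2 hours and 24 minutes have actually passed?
For every 60 true minutes, the faulty clock advances 60 - 5 = 55 minutes.
True elapsed: 2 hours and 24 minutes = 144 minutes.
Faulty clock advances: 144 x 55/60 = 132 minutes (drift: 12 minutes behind).
Shown time: 8:00 + 132 minutes = 10:12.

Final answer: 10:12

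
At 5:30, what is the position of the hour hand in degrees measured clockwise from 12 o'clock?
The hour hand moves 30 degrees per hour and 0.5 degrees per minute.
At 5:30: (5) x 30 + 30 x 0.5 = 150 + 15 = 165 degrees

Final answer: 165 degrees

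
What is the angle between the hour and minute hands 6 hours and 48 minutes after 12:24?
First find the time 6 hours and 48 minutes after 12:24.
Total minutes: 12 x 60 + 24 + 6 x 60 + 48 = 1152.
1152 mod 720 = 432 minutes = 7:12.
Now compute the angle at 7:12:
Hour hand: 7 x 30 + 12 x 0.5 = 216 degrees
Minute hand: 12 x 6 = 72 degrees
Difference: |216 - 72| = 144 degrees
The angle is 144 degrees

Final answer: 144 degrees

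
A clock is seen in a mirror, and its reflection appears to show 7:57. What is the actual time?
Reflection across the vertical (12-6) axis maps a hand at angle A degrees to (360 - A) degrees, which sends a reading of T minutes past 12:00 to (720 - T) minutes past 12:00.
Mirror reads 7:57 = 477 minutes past 12:00.
Actual time: (720 - 477) mod 720 = 243 minutes = 4:03.

Final answer: 4:03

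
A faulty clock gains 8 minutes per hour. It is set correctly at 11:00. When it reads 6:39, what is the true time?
For every 60 true minutes, the faulty clock advances 68 minutes, so 1 faulty-clock minute corresponds to 60/68 true minutes.
From 11:00 to 6:39 on the faulty dial is 459 minutes.
True elapsed: 459 x 60/68 = 405 minutes = 6 hours and 45 minutes.
True time: 11:00 + 6 hours and 45 minutes = 5:45.

Final answer: 5:45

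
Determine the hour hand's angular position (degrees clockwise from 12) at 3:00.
The hour hand moves 30 degrees per hour and 0.5 degrees per minute.
At 3:00: (3) x 30 + 0 x 0.5 = 90 + 0 = 90 degrees

Final answer: 90 degrees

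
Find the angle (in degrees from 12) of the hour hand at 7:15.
The hour hand moves 30 degrees per hour and 0.5 degrees per minute.
At 7:15: (7) x 30 + 15 x 0.5 = 210 + 7.5 = 217.5 degrees

Final answer: 217.5 degrees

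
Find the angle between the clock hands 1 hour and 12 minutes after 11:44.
First find the time 1 hour and 12 minutes after 11:44.
Total minutes: 11 x 60 + 44 + 1 x 60 + 12 = 776.
776 mod 720 = 56 minutes = 12:56.
Now compute the angle at 12:56:
Hour hand: 0 x 30 + 56 x 0.5 = 28 degrees
Minute hand: 56 x 6 = 336 degrees
Difference: |28 - 336| = 308 degrees
Smaller angle: 360 - 308 = 52 degrees

Final answer: 52 degrees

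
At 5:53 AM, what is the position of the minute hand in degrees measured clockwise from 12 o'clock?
The minute hand moves 6 degrees per minute.
At 5:53: 53 x 6 = 318 degrees

Final answer: 318 degrees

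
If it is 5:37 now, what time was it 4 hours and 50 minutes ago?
Starting time: 5:37 = 337 total minutes past 12:00
Subtracting: 4 hours and 50 minutes = 290 minutes
337 - 290 = 47 minutes
= 47 minutes past 12:00 = 12:47

Final answer: 12:47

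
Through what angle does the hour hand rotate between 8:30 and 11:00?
The hour hand moves 0.5 degrees per minute.
Time elapsed: 11:00 - 8:30 = 150 minutes
Angular displacement: 150 x 0.5 = 75 degrees

Final answer: 75 degrees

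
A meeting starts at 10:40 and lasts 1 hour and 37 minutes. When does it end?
Starting time: 10:40
Adding 37 minutes to 40 minutes: 40 + 37 = 77 minutes = 1 hour and 17 minutes
Adding 1 hour: 10 + 1 + 1 (carry) = 12
Final time: 12:17

Final answer: 12:17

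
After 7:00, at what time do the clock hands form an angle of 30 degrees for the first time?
At t minutes past 7:00, the hour hand is at 30 x 7 + 0.5t degrees and the minute hand is at 6t degrees.
The smaller angle between them is 30 degrees when |30H - 5.5t| = 30 or |30H - 5.5t| = 330.
With H = 7, solve 30 x 7 - 5.5t = +/- target for each target:
  t = (30 x 7 - 30) / 5.5 = 32.73
  t = (30 x 7 + 30) / 5.5 = 43.64
  t = (30 x 7 - 330) / 5.5 = -21.82 (outside (0, 60))
  t = (30 x 7 + 330) / 5.5 = 98.18 (outside (0, 60))
Valid solutions in (0, 60): {32.73, 43.64} minutes.
The first occurrence is t = 32.73 minutes.
The hands form a 30-degree angle at 32.73 minutes past 7:00.

Final answer: 32.73 minutes past 7:00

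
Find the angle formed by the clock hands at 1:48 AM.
Hour hand position: 1 x 30 + 48 x 0.5 = 54 degrees
Minute hand position: 48 x 6 = 288 degrees
Difference: |54 - 288| = 234 degrees
Since 234 > 180, the smaller angle is 360 - 234 = 126 degrees

Final answer: 126 degrees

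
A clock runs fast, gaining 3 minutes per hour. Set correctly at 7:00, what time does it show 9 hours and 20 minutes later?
For every 60 true minutes, the faulty clock advances 60 + 3 = 63 minutes.
True elapsed: 9 hours and 20 minutes = 560 minutes.
Faulty clock advances: 560 x 63/60 = 588 minutes (drift: 28 minutes ahead).
Shown time: 7:00 + 588 minutes = 4:48.

Final answer: 4:48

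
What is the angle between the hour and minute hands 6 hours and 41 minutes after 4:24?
First find the time 6 hours and 41 minutes after 4:24.
Total minutes: 4 x 60 + 24 + 6 x 60 + 41 = 665.
665 mod 720 = 665 minutes = 11:05.
Now compute the angle at 11:05:
Hour hand: 11 x 30 + 5 x 0.5 = 332.5 degrees
Minute hand: 5 x 6 = 30 degrees
Difference: |332.5 - 30| = 302.5 degrees
Smaller angle: 360 - 302.5 = 57.5 degrees

Final answer: 57.5 degrees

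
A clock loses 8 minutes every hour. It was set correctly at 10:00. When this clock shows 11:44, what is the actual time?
For every 60 true minutes, the faulty clock advances 52 minutes, so 1 faulty-clock minute corresponds to 60/52 true minutes.
From 10:00 to 11:44 on the faulty dial is 104 minutes.
True elapsed: 104 x 60/52 = 120 minutes = 2 hours.
True time: 10:00 + 2 hours = 12:00.

Final answer: 12:00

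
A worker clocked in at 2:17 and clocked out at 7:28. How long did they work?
From 2:17 to 7:28:
(7 x 60 + 28) - (2 x 60 + 17) = 448 - 137 = 311 minutes
= 5 hours and 11 minutes

Final answer: 5 hours and 11 minutes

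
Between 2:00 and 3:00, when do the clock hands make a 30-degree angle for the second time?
At t minutes past 2:00, the hour hand is at 30 x 2 + 0.5t degrees and the minute hand is at 6t degrees.
The smaller angle between them is 30 degrees when |30H - 5.5t| = 30 or |30H - 5.5t| = 330.
With H = 2, solve 30 x 2 - 5.5t = +/- target for each target:
  t = (30 x 2 - 30) / 5.5 = 5.45
  t = (30 x 2 + 30) / 5.5 = 16.36
  t = (30 x 2 - 330) / 5.5 = -49.09 (outside (0, 60))
  t = (30 x 2 + 330) / 5.5 = 70.91 (outside (0, 60))
Valid solutions in (0, 60): {5.45, 16.36} minutes.
The second occurrence is t = 16.36 minutes.
The hands form a 30-degree angle at 16.36 minutes past 2:00.

Final answer: 16.36 minutes past 2:00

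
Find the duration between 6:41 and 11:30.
From 6:41 to 11:30:
(11 x 60 + 30) - (6 x 60 + 41) = 690 - 401 = 289 minutes
= 4 hours and 49 minutes

Final answer: 4 hours and 49 minutes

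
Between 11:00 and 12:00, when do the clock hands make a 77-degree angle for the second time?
At t minutes past 11:00, the hour hand is at 30 x 11 + 0.5t degrees and the minute hand is at 6t degrees.
The smaller angle between them is 77 degrees when |30H - 5.5t| = 77 or |30H - 5.5t| = 283.
With H = 11, solve 30 x 11 - 5.5t = +/- target for each target:
  t = (30 x 11 - 77) / 5.5 = 46
  t = (30 x 11 + 77) / 5.5 = 74 (outside (0, 60))
  t = (30 x 11 - 283) / 5.5 = 8.55
  t = (30 x 11 + 283) / 5.5 = 111.45 (outside (0, 60))
Valid solutions in (0, 60): {8.55, 46} minutes.
The second occurrence is t = 46 minutes.
The hands form a 77-degree angle at 46 minutes past 11:00.

Final answer: 46 minutes past 11:00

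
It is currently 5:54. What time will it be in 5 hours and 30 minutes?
Starting time: 5:54
Adding 30 minutes to 54 minutes: 54 + 30 = 84 minutes = 1 hour and 24 minutes
Adding 5 hours: 5 + 5 + 1 (carry) = 11
Final time: 11:24

Final answer: 11:24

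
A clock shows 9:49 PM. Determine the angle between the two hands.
Hour hand position: 9 x 30 + 49 x 0.5 = 294.5 degrees
Minute hand position: 49 x 6 = 294 degrees
Difference: |294.5 - 294| = 0.5 degrees
The angle between the hands is 0.5 degrees

Final answer: 0.5 degrees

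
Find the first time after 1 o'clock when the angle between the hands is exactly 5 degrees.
At t minutes past 1:00, the hour hand is at 30 x 1 + 0.5t degrees and the minute hand is at 6t degrees.
The smaller angle between them is 5 degrees when |30H - 5.5t| = 5 or |30H - 5.5t| = 355.
With H = 1, solve 30 x 1 - 5.5t = +/- target for each target:
  t = (30 x 1 - 5) / 5.5 = 4.55
  t = (30 x 1 + 5) / 5.5 = 6.36
  t = (30 x 1 - 355) / 5.5 = -59.09 (outside (0, 60))
  t = (30 x 1 + 355) / 5.5 = 70 (outside (0, 60))
Valid solutions in (0, 60): {4.55, 6.36} minutes.
The first occurrence is t = 4.55 minutes.
The hands form a 5-degree angle at 4.55 minutes past 1:00.

Final answer: 4.55 minutes past 1:00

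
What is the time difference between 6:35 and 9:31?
From 6:35 to 9:31:
(9 x 60 + 31) - (6 x 60 + 35) = 571 - 395 = 176 minutes
= 2 hours and 56 minutes

Final answer: 2 hours and 56 minutes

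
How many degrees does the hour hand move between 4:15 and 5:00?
The hour hand moves 0.5 degrees per minute.
Time elapsed: 5:00 - 4:15 = 45 minutes
Angular displacement: 45 x 0.5 = 22.5 degrees

Final answer: 22.5 degrees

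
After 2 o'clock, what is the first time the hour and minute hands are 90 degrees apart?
At t minutes past 2:00, the hour hand is at 30 x 2 + 0.5t degrees and the minute hand is at 6t degrees.
The smaller angle between them is 90 degrees when |30H - 5.5t| = 90 or |30H - 5.5t| = 270.
With H = 2, solve 30 x 2 - 5.5t = +/- target for each target:
  t = (30 x 2 - 90) / 5.5 = -5.45 (outside (0, 60))
  t = (30 x 2 + 90) / 5.5 = 27.27
  t = (30 x 2 - 270) / 5.5 = -38.18 (outside (0, 60))
  t = (30 x 2 + 270) / 5.5 = 60 (outside (0, 60))
Valid solutions in (0, 60): {27.27} minutes.
The first occurrence is t = 27.27 minutes.
The hands form a 90-degree angle at 27.27 minutes past 2:00.

Final answer: 27.27 minutes past 2:00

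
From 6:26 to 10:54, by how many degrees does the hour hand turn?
The hour hand moves 0.5 degrees per minute.
Time elapsed: 10:54 - 6:26 = 268 minutes
Angular displacement: 268 x 0.5 = 134 degrees

Final answer: 134 degrees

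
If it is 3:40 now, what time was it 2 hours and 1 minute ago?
Starting time: 3:40 = 220 total minutes past 12:00
Subtracting: 2 hours and 1 minute = 121 minutes
220 - 121 = 99 minutes
= 1 hour and 39 minutes past 12:00 = 1:39

Final answer: 1:39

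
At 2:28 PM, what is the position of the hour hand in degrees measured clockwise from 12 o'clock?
The hour hand moves 30 degrees per hour and 0.5 degrees per minute.
At 2:28: (2) x 30 + 28 x 0.5 = 60 + 14 = 74 degrees

Final answer: 74 degrees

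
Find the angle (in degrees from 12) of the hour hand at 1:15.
The hour hand moves 30 degrees per hour and 0.5 degrees per minute.
At 1:15: (1) x 30 + 15 x 0.5 = 30 + 7.5 = 37.5 degrees

Final answer: 37.5 degrees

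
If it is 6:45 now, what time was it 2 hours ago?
Starting time: 6:45 = 405 total minutes past 12:00
Subtracting: 2 hours = 120 minutes
405 - 120 = 285 minutes
= 4 hours and 45 minutes past 12:00 = 4:45

Final answer: 4:45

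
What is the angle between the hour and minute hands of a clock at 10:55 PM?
Hour hand position: 10 x 30 + 55 x 0.5 = 327.5 degrees
Minute hand position: 55 x 6 = 330 degrees
Difference: |327.5 - 330| = 2.5 degrees
The angle between the hands is 2.5 degrees

Final answer: 2.5 degrees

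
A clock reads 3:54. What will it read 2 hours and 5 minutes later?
Starting time: 3:54
Adding 5 minutes to 54 minutes: 54 + 5 = 59 minutes
Adding 2 hours: 3 + 2 = 5
Final time: 5:59

Final answer: 5:59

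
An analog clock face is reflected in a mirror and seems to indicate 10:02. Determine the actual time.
Reflection across the vertical (12-6) axis maps a hand at angle A degrees to (360 - A) degrees, which sends a reading of T minutes past 12:00 to (720 - T) minutes past 12:00.
Mirror reads 10:02 = 602 minutes past 12:00.
Actual time: (720 - 602) mod 720 = 118 minutes = 1:58.

Final answer: 1:58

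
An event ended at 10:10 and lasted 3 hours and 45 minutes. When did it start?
Starting time: 10:10 = 610 total minutes past 12:00
Subtracting: 3 hours and 45 minutes = 225 minutes
610 - 225 = 385 minutes
= 6 hours and 25 minutes past 12:00 = 6:25

Final answer: 6:25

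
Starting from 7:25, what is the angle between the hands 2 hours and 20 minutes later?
First find the time 2 hours and 20 minutes after 7:25.
Total minutes: 7 x 60 + 25 + 2 x 60 + 20 = 585.
585 mod 720 = 585 minutes = 9:45.
Now compute the angle at 9:45:
Hour hand: 9 x 30 + 45 x 0.5 = 292.5 degrees
Minute hand: 45 x 6 = 270 degrees
Difference: |292.5 - 270| = 22.5 degrees
The angle is 22.5 degrees

Final answer: 22.5 degrees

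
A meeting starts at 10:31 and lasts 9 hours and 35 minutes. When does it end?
Starting time: 10:31
Adding 35 minutes to 31 minutes: 31 + 35 = 66 minutes = 1 hour and 6 minutes
Adding 9 hours: 10 + 9 + 1 (carry) = 20 - 12 = 8
Final time: 8:06

Final answer: 8:06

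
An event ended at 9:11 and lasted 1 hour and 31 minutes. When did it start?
Starting time: 9:11 = 551 total minutes past 12:00
Subtracting: 1 hour and 31 minutes = 91 minutes
551 - 91 = 460 minutes
= 7 hours and 40 minutes past 12:00 = 7:40

Final answer: 7:40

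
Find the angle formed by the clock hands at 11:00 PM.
Hour hand position: 11 x 30 + 0 x 0.5 = 330 degrees
Minute hand position: 0 x 6 = 0 degrees
Difference: |330 - 0| = 330 degrees
Since 330 > 180, the smaller angle is 360 - 330 = 30 degrees

Final answer: 30 degrees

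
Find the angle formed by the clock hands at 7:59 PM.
Hour hand position: 7 x 30 + 59 x 0.5 = 239.5 degrees
Minute hand position: 59 x 6 = 354 degrees
Difference: |239.5 - 354| = 114.5 degrees
The angle between the hands is 114.5 degrees

Final answer: 114.5 degrees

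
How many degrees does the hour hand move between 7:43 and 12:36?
The hour hand moves 0.5 degrees per minute.
Time elapsed: 12:36 - 7:43 = 293 minutes
Angular displacement: 293 x 0.5 = 146.5 degrees

Final answer: 146.5 degrees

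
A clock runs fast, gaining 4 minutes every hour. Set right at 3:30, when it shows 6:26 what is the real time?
For every 60 true minutes, the faulty clock advances 64 minutes, so 1 faulty-clock minute corresponds to 60/64 true minutes.
From 3:30 to 6:26 on the faulty dial is 176 minutes.
True elapsed: 176 x 60/64 = 165 minutes = 2 hours and 45 minutes.
True time: 3:30 + 2 hours and 45 minutes = 6:15.

Final answer: 6:15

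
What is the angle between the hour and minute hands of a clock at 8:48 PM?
Hour hand position: 8 x 30 + 48 x 0.5 = 264 degrees
Minute hand position: 48 x 6 = 288 degrees
Difference: |264 - 288| = 24 degrees
The angle between the hands is 24 degrees

Final answer: 24 degrees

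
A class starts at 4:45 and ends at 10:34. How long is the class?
From 4:45 to 10:34:
(10 x 60 + 34) - (4 x 60 + 45) = 634 - 285 = 349 minutes
= 5 hours and 49 minutes

Final answer: 5 hours and 49 minutes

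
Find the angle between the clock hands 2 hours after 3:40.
First find the time 2 hours after 3:40.
Total minutes: 3 x 60 + 40 + 2 x 60 + 0 = 340.
340 mod 720 = 340 minutes = 5:40.
Now compute the angle at 5:40:
Hour hand: 5 x 30 + 40 x 0.5 = 170 degrees
Minute hand: 40 x 6 = 240 degrees
Difference: |170 - 240| = 70 degrees
The angle is 70 degrees

Final answer: 70 degrees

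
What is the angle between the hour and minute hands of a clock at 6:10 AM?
Hour hand position: 6 x 30 + 10 x 0.5 = 185 degrees
Minute hand position: 10 x 6 = 60 degrees
Difference: |185 - 60| = 125 degrees
The angle between the hands is 125 degrees

Final answer: 125 degrees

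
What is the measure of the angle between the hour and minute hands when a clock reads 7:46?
Hour hand position: 7 x 30 + 46 x 0.5 = 233 degrees
Minute hand position: 46 x 6 = 276 degrees
Difference: |233 - 276| = 43 degrees
The angle between the hands is 43 degrees

Final answer: 43 degrees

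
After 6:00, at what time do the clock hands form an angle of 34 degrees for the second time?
At t minutes past 6:00, the hour hand is at 30 x 6 + 0.5t degrees and the minute hand is at 6t degrees.
The smaller angle between them is 34 degrees when |30H - 5.5t| = 34 or |30H - 5.5t| = 326.
With H = 6, solve 30 x 6 - 5.5t = +/- target for each target:
  t = (30 x 6 - 34) / 5.5 = 26.55
  t = (30 x 6 + 34) / 5.5 = 38.91
  t = (30 x 6 - 326) / 5.5 = -26.55 (outside (0, 60))
  t = (30 x 6 + 326) / 5.5 = 92 (outside (0, 60))
Valid solutions in (0, 60): {26.55, 38.91} minutes.
The second occurrence is t = 38.91 minutes.
The hands form a 34-degree angle at 38.91 minutes past 6:00.

Final answer: 38.91 minutes past 6:00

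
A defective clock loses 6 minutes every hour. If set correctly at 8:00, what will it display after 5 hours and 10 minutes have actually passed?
For every 60 true minutes, the faulty clock advances 60 - 6 = 54 minutes.
True elapsed: 5 hours and 10 minutes = 310 minutes.
Faulty clock advances: 310 x 54/60 = 279 minutes (drift: 31 minutes behind).
Shown time: 8:00 + 279 minutes = 12:39.

Final answer: 12:39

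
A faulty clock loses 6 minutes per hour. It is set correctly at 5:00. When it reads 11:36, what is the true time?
For every 60 true minutes, the faulty clock advances 54 minutes, so 1 faulty-clock minute corresponds to 60/54 true minutes.
From 5:00 to 11:36 on the faulty dial is 396 minutes.
True elapsed: 396 x 60/54 = 440 minutes = 7 hours and 20 minutes.
True time: 5:00 + 7 hours and 20 minutes = 12:20.

Final answer: 12:20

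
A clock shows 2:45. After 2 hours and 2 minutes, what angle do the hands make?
First find the time 2 hours and 2 minutes after 2:45.
Total minutes: 2 x 60 + 45 + 2 x 60 + 2 = 287.
287 mod 720 = 287 minutes = 4:47.
Now compute the angle at 4:47:
Hour hand: 4 x 30 + 47 x 0.5 = 143.5 degrees
Minute hand: 47 x 6 = 282 degrees
Difference: |143.5 - 282| = 138.5 degrees
The angle is 138.5 degrees

Final answer: 138.5 degrees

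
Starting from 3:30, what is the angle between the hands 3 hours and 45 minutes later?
First find the time 3 hours and 45 minutes after 3:30.
Total minutes: 3 x 60 + 30 + 3 x 60 + 45 = 435.
435 mod 720 = 435 minutes = 7:15.
Now compute the angle at 7:15:
Hour hand: 7 x 30 + 15 x 0.5 = 217.5 degrees
Minute hand: 15 x 6 = 90 degrees
Difference: |217.5 - 90| = 127.5 degrees
The angle is 127.5 degrees

Final answer: 127.5 degrees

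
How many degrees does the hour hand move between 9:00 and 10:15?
The hour hand moves 0.5 degrees per minute.
Time elapsed: 10:15 - 9:00 = 75 minutes
Angular displacement: 75 x 0.5 = 37.5 degrees

Final answer: 37.5 degrees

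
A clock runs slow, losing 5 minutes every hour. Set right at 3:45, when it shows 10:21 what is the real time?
For every 60 true minutes, the faulty clock advances 55 minutes, so 1 faulty-clock minute corresponds to 60/55 true minutes.
From 3:45 to 10:21 on the faulty dial is 396 minutes.
True elapsed: 396 x 60/55 = 432 minutes = 7 hours and 12 minutes.
True time: 3:45 + 7 hours and 12 minutes = 10:57.

Final answer: 10:57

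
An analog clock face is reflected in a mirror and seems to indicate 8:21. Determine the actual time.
Reflection across the vertical (12-6) axis maps a hand at angle A degrees to (360 - A) degrees, which sends a reading of T minutes past 12:00 to (720 - T) minutes past 12:00.
Mirror reads 8:21 = 501 minutes past 12:00.
Actual time: (720 - 501) mod 720 = 219 minutes = 3:39.

Final answer: 3:39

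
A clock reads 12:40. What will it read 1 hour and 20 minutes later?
Starting time: 12:40
Adding 20 minutes to 40 minutes: 40 + 20 = 60 minutes = 1 hour
Adding 1 hour: 12 + 1 + 1 (carry) = 14 - 12 = 2
Final time: 2:00

Final answer: 2:00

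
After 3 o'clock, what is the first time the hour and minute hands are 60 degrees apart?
At t minutes past 3:00, the hour hand is at 30 x 3 + 0.5t degrees and the minute hand is at 6t degrees.
The smaller angle between them is 60 degrees when |30H - 5.5t| = 60 or |30H - 5.5t| = 300.
With H = 3, solve 30 x 3 - 5.5t = +/- target for each target:
  t = (30 x 3 - 60) / 5.5 = 5.45
  t = (30 x 3 + 60) / 5.5 = 27.27
  t = (30 x 3 - 300) / 5.5 = -38.18 (outside (0, 60))
  t = (30 x 3 + 300) / 5.5 = 70.91 (outside (0, 60))
Valid solutions in (0, 60): {5.45, 27.27} minutes.
The first occurrence is t = 5.45 minutes.
The hands form a 60-degree angle at 5.45 minutes past 3:00.

Final answer: 5.45 minutes past 3:00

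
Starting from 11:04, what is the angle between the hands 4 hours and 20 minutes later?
First find the time 4 hours and 20 minutes after 11:04.
Total minutes: 11 x 60 + 4 + 4 x 60 + 20 = 924.
924 mod 720 = 204 minutes = 3:24.
Now compute the angle at 3:24:
Hour hand: 3 x 30 + 24 x 0.5 = 102 degrees
Minute hand: 24 x 6 = 144 degrees
Difference: |102 - 144| = 42 degrees
The angle is 42 degrees

Final answer: 42 degrees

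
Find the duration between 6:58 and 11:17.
From 6:58 to 11:17:
(11 x 60 + 17) - (6 x 60 + 58) = 677 - 418 = 259 minutes
= 4 hours and 19 minutes

Final answer: 4 hours and 19 minutes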